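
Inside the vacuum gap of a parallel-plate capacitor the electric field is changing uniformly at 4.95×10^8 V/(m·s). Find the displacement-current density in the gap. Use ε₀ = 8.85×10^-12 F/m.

4.38×10^-3 A/m²

J_d = ε₀ ∂E/∂t, so J_d = 4.38×10^-3 A/m².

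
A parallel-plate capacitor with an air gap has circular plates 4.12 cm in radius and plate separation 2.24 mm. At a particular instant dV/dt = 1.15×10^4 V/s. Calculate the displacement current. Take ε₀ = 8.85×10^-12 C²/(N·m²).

E = V/d so dE/dt = (dV/dt)/d = 5.134×10^6 V/(m·s), and I_d = ε₀ A dE/dt = (8.85×10^-12)(5.333×10^-3)(5.134×10^6) = 2.42×10^-7 A.

2.42×10^-7 A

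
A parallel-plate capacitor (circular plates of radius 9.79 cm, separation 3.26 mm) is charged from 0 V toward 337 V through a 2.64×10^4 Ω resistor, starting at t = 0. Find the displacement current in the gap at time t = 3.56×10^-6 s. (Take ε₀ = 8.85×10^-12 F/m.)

2.45×10^-3 A

C = ε₀A/d = (8.85×10^-12)(0.03011)/(3.26×10^-3) = 8.174×10^-11 F and τ = RC = 2.158×10^-6 s. I_d in the gap equals the RC charging current.
I_d(t) = (V₀/R) e^(−t/τ) = 0.01277 · e^(−1.650) = 2.45×10^-3 A.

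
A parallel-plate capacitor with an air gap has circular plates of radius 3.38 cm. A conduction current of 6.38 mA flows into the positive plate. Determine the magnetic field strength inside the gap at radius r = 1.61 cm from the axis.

1.80×10^-8 T

No conduction current crosses the gap, so I_d there equals the 6.38×10^-3 A in the leads.
∮B·dl = μ₀ I_d,enc with I_d,enc = I_d r²/R² = 1.448×10^-3 A; so B = μ₀ I_d,enc/(2πr) = 1.80×10^-8 T.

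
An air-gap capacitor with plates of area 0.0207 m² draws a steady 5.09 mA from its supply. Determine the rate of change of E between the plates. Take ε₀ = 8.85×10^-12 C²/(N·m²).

The displacement current between the plates equals the conduction current, I_d = 5.09 mA.
Then dE/dt = I_d/(ε₀A) = 2.78×10^10 V/(m·s).

2.78×10^10 V/(m·s)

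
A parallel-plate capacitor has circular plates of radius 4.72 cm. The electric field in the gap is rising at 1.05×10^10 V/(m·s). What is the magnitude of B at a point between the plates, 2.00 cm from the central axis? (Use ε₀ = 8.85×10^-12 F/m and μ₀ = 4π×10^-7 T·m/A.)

1.17×10^-9 T

Through the whole plate area (πR² = 6.999×10^-3 m²), I_d = ε₀ πR² dE/dt = 6.504×10^-4 A.
∮B·dl = μ₀ I_d,enc with I_d,enc = I_d r²/R² = 1.168×10^-4 A; so B = μ₀ I_d,enc/(2πr) = 1.17×10^-9 T.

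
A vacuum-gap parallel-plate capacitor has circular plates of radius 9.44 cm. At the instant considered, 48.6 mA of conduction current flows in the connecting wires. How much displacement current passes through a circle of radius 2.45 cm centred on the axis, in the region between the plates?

Between the plates the displacement current equals the wire current: I_d = 48.6 mA = 0.0486 A.
Since J_d is uniform, the enclosed fraction is (r/R)² = 0.06736, giving I_d,enc = 3.27×10^-3 A.

3.27×10^-3 A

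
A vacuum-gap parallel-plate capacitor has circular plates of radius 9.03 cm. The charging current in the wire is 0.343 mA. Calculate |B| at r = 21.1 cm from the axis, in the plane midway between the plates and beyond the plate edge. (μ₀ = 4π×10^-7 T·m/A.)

No conduction current crosses the gap, so I_d there equals the 3.43×10^-4 A in the leads.
Outside the plates the loop encloses all of I_d, so B·2πr = μ₀ I_d and B = 3.25×10^-10 T.

3.25×10^-10 T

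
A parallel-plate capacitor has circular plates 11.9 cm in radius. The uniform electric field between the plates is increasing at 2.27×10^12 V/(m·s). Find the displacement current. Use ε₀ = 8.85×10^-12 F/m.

0.894 A

I_d = ε₀ A (dE/dt) = (8.85×10^-12)(0.04449 m²)(2.27×10^12) = 0.894 A.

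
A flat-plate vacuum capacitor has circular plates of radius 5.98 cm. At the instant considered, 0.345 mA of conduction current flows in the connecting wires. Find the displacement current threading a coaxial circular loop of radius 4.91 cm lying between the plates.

Between the plates the displacement current equals the wire current: I_d = 0.345 mA = 3.45×10^-4 A.
Through an area πr² the displacement current is I_d·(πr²/πR²) = I_d (r/R)² = 2.33×10^-4 A.

2.33×10^-4 A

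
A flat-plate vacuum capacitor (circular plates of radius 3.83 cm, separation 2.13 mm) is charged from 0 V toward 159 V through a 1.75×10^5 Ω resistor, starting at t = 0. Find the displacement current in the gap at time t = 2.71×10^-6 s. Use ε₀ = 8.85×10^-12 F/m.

4.05×10^-4 A

C = ε₀A/d = (8.85×10^-12)(4.608×10^-3)/(2.13×10^-3) = 1.915×10^-11 F and τ = RC = 3.351×10^-6 s. I_d in the gap equals the RC charging current.
I_d(t) = (V₀/R) e^(−t/τ) = 9.086×10^-4 · e^(−0.8087) = 4.05×10^-4 A.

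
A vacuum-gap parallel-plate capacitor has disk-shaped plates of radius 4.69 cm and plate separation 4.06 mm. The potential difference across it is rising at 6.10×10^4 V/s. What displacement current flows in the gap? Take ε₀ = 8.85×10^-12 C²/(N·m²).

9.19×10^-7 A

C = ε₀A/d = (8.85×10^-12)(6.910×10^-3)/(4.06×10^-3) = 1.506×10^-11 F.
I_d = C dV/dt = (1.506×10^-11)(6.10×10^4) = 9.19×10^-7 A.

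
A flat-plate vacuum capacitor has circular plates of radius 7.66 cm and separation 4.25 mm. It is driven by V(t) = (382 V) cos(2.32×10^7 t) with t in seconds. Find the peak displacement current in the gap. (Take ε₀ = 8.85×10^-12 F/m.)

C = ε₀A/d = (8.85×10^-12)(0.01843)/(4.25×10^-3) = 3.838×10^-11 F; ω = 2.32×10^7 rad/s.
I_d = C dV/dt, so |I_d|_max = C V₀ ω = (3.838×10^-11)(382)(2.32×10^7) = 0.340 A.

0.340 A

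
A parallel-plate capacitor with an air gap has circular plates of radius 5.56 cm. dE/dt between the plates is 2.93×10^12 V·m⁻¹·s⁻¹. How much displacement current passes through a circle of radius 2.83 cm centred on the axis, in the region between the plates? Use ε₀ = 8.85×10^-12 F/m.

0.0652 A

I_d = ε₀ dΦ_E/dt = ε₀ πR² (dE/dt) = (8.85×10^-12)(9.712×10^-3)(2.93×10^12) = 0.2518 A through the full plate area.
Since J_d is uniform, the enclosed fraction is (r/R)² = 0.2591, giving I_d,enc = 0.0652 A.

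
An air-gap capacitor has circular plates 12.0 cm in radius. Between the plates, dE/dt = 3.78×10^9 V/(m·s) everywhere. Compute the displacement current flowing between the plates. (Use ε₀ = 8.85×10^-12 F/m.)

With a uniform field, Φ_E = EA, so I_d = ε₀ A dE/dt = 1.51×10^-3 A.

1.51×10^-3 A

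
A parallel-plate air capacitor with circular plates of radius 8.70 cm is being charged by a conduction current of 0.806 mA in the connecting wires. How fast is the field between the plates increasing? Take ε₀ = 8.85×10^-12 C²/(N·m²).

The displacement current between the plates equals the conduction current, I_d = 0.806 mA.
Then dE/dt = I_d/(ε₀A) = 3.83×10^9 V/(m·s).

3.83×10^9 V/(m·s)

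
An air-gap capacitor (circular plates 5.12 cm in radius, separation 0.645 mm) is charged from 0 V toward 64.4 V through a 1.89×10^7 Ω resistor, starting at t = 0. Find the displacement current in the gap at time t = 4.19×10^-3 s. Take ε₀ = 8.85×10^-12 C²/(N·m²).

With C = ε₀A/d = (8.85×10^-12)(8.235×10^-3)/(6.45×10^-4) = 1.130×10^-10 F, the time constant is τ = RC = 2.136×10^-3 s, so t/τ = 1.962 and e^(−t/τ) = 0.1406.
I_d = I_cond = (V₀/R) e^(−t/τ) = (3.407×10^-6)(0.1406) = 4.79×10^-7 A.

4.79×10^-7 A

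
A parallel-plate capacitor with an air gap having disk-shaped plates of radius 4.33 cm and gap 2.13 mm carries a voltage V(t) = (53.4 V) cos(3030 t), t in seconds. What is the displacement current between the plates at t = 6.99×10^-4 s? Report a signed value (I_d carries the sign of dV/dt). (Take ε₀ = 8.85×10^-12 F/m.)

C = ε₀A/d = (8.85×10^-12)(5.890×10^-3)/(2.13×10^-3) = 2.447×10^-11 F. dV/dt = V₀ω·−sin(ωt); at ωt = 2.11797 rad this factor is -0.8540.
I_d = C dV/dt = (2.447×10^-11)(53.4)(3030)(-0.8540) = -3.38×10^-6 A.

-3.38×10^-6 A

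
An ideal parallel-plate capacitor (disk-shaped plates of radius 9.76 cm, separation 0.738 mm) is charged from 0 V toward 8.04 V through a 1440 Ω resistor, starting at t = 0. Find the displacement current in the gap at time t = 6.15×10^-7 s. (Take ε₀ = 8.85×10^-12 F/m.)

1.70×10^-3 A

C = ε₀A/d = (8.85×10^-12)(0.02993)/(7.38×10^-4) = 3.589×10^-10 F, so τ = RC = 5.168×10^-7 s.
The conduction current is I(t) = (V₀/R) e^(−t/τ), and the displacement current between the plates equals it.
t/τ = 1.190; I_d = (8.04/1440) · e^(−1.190) = (5.583×10^-3)(0.3042) = 1.70×10^-3 A.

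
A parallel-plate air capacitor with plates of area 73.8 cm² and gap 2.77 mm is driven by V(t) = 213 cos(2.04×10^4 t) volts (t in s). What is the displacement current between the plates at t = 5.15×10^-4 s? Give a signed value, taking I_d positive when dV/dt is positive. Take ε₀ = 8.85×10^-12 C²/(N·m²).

dE/dt = (V₀ω/d)·−sin(ωt) with ωt = 10.506 rad: (213)(2.04×10^4)(0.8825)/(2.77×10^-3) = 1.384×10^9 V/(m·s).
I_d = ε₀ A dE/dt = (8.85×10^-12)(7.38×10^-3)(1.384×10^9) = 9.04×10^-5 A.

9.04×10^-5 A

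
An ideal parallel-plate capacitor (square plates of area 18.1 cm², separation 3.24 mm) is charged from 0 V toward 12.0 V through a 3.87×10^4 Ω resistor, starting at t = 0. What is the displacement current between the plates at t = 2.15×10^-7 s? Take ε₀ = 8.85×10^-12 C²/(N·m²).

1.01×10^-4 A

C = ε₀A/d = (8.85×10^-12)(1.81×10^-3)/(3.24×10^-3) = 4.944×10^-12 F and τ = RC = 1.913×10^-7 s. I_d in the gap equals the RC charging current.
I_d(t) = (V₀/R) e^(−t/τ) = 3.101×10^-4 · e^(−1.124) = 1.01×10^-4 A.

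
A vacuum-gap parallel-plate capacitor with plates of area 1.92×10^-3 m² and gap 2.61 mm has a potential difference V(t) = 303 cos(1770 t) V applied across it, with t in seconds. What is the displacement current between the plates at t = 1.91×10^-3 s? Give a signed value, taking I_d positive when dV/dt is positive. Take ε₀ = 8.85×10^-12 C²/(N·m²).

8.27×10^-7 A

dE/dt = (V₀ω/d)·−sin(ωt) with ωt = 3.3807 rad: (303)(1770)(0.2368)/(2.61×10^-3) = 4.866×10^7 V/(m·s).
I_d = ε₀ A dE/dt = (8.85×10^-12)(1.92×10^-3)(4.866×10^7) = 8.27×10^-7 A.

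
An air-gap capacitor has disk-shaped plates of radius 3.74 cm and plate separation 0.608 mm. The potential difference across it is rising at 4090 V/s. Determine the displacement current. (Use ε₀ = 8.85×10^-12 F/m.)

2.62×10^-7 A

The field between the plates is E = V/d, so dE/dt = (4090)/(6.08×10^-4 m) = 6.727×10^6 V/(m·s).
I_d = ε₀ A (dE/dt) = (8.85×10^-12)(4.394×10^-3)(6.727×10^6) = 2.62×10^-7 A.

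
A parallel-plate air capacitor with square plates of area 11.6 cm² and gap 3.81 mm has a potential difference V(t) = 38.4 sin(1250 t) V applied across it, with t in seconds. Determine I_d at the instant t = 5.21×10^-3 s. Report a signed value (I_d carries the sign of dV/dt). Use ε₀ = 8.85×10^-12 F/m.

dV/dt = (38.4)(1250)·cos(6.5125) = 4.674×10^4 V/s.
I_d = C dV/dt with C = ε₀A/d = (8.85×10^-12)(1.16×10^-3)/(3.81×10^-3) = 2.694×10^-12 F, so I_d = (2.694×10^-12)(4.674×10^4) = 1.26×10^-7 A.

1.26×10^-7 A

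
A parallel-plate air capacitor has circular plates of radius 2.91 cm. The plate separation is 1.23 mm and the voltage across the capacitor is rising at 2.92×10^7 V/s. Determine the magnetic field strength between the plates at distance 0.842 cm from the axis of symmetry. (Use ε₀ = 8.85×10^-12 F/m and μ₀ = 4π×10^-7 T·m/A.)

I_d = C dV/dt with C = ε₀πR²/d = 1.914×10^-11 F, so I_d = (1.914×10^-11)(2.92×10^7) = 5.589×10^-4 A.
An Ampèrian loop of radius r encloses a fraction (r/R)² of I_d. Then B·2πr = μ₀ I_d (r/R)², giving B = μ₀ I_d r/(2πR²) = 1.11×10^-9 T.

1.11×10^-9 T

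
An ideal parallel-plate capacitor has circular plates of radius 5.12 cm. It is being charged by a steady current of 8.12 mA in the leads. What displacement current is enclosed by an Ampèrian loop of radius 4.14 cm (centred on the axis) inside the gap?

No conduction current crosses the gap, so I_d there equals the 8.12×10^-3 A in the leads.
The field is uniform, so I_d,enc = I_d (r/R)² = (8.12×10^-3)(4.14/5.12)² = 5.31×10^-3 A.

5.31×10^-3 A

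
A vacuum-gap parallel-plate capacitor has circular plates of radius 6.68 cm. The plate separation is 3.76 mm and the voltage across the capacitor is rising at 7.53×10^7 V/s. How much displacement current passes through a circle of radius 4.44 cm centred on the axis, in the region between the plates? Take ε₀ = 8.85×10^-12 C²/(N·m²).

1.10×10^-3 A

With E = V/d, dE/dt = 2.003×10^10 V/(m·s) and πR² = 0.01402 m², giving I_d = ε₀ πR² dE/dt = 2.485×10^-3 A.
Through an area πr² the displacement current is I_d·(πr²/πR²) = I_d (r/R)² = 1.10×10^-3 A.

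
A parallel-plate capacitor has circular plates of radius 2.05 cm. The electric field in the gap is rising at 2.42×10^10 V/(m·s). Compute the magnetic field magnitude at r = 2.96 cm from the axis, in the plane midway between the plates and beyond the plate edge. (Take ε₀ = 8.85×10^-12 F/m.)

1.91×10^-9 T

Through the whole plate area (πR² = 1.320×10^-3 m²), I_d = ε₀ πR² dE/dt = 2.827×10^-4 A.
With r > R the enclosed displacement current is the full I_d; B = μ₀ I_d / (2πr) = 1.91×10^-9 T.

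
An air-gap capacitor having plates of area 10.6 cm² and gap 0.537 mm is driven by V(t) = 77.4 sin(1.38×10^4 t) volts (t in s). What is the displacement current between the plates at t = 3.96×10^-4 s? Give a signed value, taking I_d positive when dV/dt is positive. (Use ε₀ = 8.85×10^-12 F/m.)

1.28×10^-5 A

dV/dt = (77.4)(1.38×10^4)·cos(5.4648) = 7.300×10^5 V/s.
I_d = C dV/dt with C = ε₀A/d = (8.85×10^-12)(1.06×10^-3)/(5.37×10^-4) = 1.747×10^-11 F, so I_d = (1.747×10^-11)(7.300×10^5) = 1.28×10^-5 A.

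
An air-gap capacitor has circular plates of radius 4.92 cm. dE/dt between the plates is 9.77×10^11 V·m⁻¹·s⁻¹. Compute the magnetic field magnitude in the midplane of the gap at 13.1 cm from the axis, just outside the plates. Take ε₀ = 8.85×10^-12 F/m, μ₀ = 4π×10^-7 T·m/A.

I_d = ε₀ dΦ_E/dt = ε₀ πR² (dE/dt) = (8.85×10^-12)(7.605×10^-3)(9.77×10^11) = 0.06576 A through the full plate area.
With r > R the enclosed displacement current is the full I_d; B = μ₀ I_d / (2πr) = 1.00×10^-7 T.

1.00×10^-7 T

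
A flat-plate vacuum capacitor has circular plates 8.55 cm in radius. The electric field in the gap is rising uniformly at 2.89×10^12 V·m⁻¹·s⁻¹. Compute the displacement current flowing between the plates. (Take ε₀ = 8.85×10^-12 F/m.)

The displacement current is ε₀ times dΦ_E/dt = ε₀ A dE/dt = (8.85×10^-12)(0.02297)(2.89×10^12) = 0.587 A.

0.587 A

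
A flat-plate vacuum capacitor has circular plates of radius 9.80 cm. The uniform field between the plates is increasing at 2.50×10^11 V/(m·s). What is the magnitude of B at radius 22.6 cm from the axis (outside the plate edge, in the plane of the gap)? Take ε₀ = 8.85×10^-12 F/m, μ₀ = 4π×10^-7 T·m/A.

5.91×10^-8 T

Through the whole plate area (πR² = 0.03017 m²), I_d = ε₀ πR² dE/dt = 0.06675 A.
Outside the plates the loop encloses all of I_d, so B·2πr = μ₀ I_d and B = 5.91×10^-8 T.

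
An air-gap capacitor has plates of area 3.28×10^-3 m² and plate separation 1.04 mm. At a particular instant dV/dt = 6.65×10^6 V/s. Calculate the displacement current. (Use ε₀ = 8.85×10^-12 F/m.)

1.86×10^-4 A

C = ε₀A/d = (8.85×10^-12)(3.28×10^-3)/(1.04×10^-3) = 2.791×10^-11 F.
I_d = C dV/dt = (2.791×10^-11)(6.65×10^6) = 1.86×10^-4 A.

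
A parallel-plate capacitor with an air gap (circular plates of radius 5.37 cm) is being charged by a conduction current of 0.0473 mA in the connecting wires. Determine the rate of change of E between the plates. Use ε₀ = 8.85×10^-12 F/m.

By continuity, I_d in the gap equals the 0.0473 mA flowing in the wire.
Inverting I_d = ε₀ A dE/dt gives dE/dt = 4.73×10^-5 / (8.85×10^-12 · 9.059×10^-3) = 5.90×10^8 V/(m·s).

5.90×10^8 V/(m·s)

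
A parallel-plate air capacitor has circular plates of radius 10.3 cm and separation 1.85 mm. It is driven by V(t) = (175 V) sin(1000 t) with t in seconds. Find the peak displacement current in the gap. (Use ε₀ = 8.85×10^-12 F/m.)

2.79×10^-5 A

The displacement current equals the conduction current C dV/dt, which peaks at C V₀ ω.
With C = ε₀A/d = (8.85×10^-12)(0.03333)/(1.85×10^-3) = 1.594×10^-10 F and ω = 1000 rad/s, I_d,max = (1.594×10^-10)(175)(1000) = 2.79×10^-5 A.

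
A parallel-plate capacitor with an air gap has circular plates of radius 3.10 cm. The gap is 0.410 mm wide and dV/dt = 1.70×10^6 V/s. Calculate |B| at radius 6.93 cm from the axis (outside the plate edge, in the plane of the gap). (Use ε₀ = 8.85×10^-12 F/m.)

3.20×10^-10 T

I_d = C dV/dt with C = ε₀πR²/d = 6.517×10^-11 F, so I_d = (6.517×10^-11)(1.70×10^6) = 1.108×10^-4 A.
Outside the plates the loop encloses all of I_d, so B·2πr = μ₀ I_d and B = 3.20×10^-10 T.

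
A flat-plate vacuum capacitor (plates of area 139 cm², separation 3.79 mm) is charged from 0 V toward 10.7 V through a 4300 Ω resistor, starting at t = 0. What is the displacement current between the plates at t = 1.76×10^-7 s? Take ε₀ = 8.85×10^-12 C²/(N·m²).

7.05×10^-4 A

C = ε₀A/d = (8.85×10^-12)(0.0139)/(3.79×10^-3) = 3.246×10^-11 F and τ = RC = 1.396×10^-7 s. I_d in the gap equals the RC charging current.
I_d(t) = (V₀/R) e^(−t/τ) = 2.488×10^-3 · e^(−1.261) = 7.05×10^-4 A.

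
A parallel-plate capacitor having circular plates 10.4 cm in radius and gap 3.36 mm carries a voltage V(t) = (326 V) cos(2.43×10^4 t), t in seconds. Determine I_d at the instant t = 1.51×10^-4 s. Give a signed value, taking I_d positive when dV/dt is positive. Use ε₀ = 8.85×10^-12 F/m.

3.57×10^-4 A

dE/dt = (V₀ω/d)·−sin(ωt) with ωt = 3.6693 rad: (326)(2.43×10^4)(0.5036)/(3.36×10^-3) = 1.187×10^9 V/(m·s).
I_d = ε₀ A dE/dt = (8.85×10^-12)(0.03398)(1.187×10^9) = 3.57×10^-4 A.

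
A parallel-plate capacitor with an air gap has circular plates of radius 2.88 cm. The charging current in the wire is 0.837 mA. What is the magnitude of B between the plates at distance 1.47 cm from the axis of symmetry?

No conduction current crosses the gap, so I_d there equals the 8.37×10^-4 A in the leads.
For r < R the Ampère–Maxwell law gives B(2πr) = μ₀ I_d (r²/R²), so B = μ₀ I_d r/(2πR²) = (4π×10^-7)(8.37×10^-4)(0.0147)/(2π·0.0288²) = 2.97×10^-9 T.

2.97×10^-9 T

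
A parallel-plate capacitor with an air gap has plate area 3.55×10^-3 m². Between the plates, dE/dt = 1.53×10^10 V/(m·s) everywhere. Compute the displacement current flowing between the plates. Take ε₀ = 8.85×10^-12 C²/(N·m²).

4.81×10^-4 A

I_d = ε₀ A (dE/dt) = (8.85×10^-12)(3.55×10^-3 m²)(1.53×10^10) = 4.81×10^-4 A.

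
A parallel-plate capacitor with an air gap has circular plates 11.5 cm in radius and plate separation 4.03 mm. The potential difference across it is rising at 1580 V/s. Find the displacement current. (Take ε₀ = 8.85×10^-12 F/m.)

1.44×10^-7 A

E = V/d so dE/dt = (dV/dt)/d = 3.921×10^5 V/(m·s), and I_d = ε₀ A dE/dt = (8.85×10^-12)(0.04155)(3.921×10^5) = 1.44×10^-7 A.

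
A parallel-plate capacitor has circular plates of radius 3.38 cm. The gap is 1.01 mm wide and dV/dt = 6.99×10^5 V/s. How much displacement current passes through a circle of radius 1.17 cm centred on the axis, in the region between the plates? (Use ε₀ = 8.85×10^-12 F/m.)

2.63×10^-6 A

With E = V/d, dE/dt = 6.921×10^8 V/(m·s) and πR² = 3.589×10^-3 m², giving I_d = ε₀ πR² dE/dt = 2.198×10^-5 A.
Since J_d is uniform, the enclosed fraction is (r/R)² = 0.1198, giving I_d,enc = 2.63×10^-6 A.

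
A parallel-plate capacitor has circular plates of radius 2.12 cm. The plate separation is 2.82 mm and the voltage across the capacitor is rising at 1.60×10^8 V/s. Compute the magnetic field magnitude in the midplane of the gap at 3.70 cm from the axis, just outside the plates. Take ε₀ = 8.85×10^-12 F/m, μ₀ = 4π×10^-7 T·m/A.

dE/dt = (dV/dt)/d = 5.674×10^10 V/(m·s); I_d = ε₀(πR²)(dE/dt) = (8.85×10^-12)(1.412×10^-3)(5.674×10^10) = 7.090×10^-4 A.
For r ≥ R the full I_d is enclosed: B = μ₀ I_d/(2πr) = (4π×10^-7)(7.090×10^-4)/(2π·0.0370) = 3.83×10^-9 T.

3.83×10^-9 T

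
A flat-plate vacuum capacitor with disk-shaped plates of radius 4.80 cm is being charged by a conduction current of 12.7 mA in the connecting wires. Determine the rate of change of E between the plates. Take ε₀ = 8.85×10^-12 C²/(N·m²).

By continuity, I_d in the gap equals the 12.7 mA flowing in the wire.
Inverting I_d = ε₀ A dE/dt gives dE/dt = 0.0127 / (8.85×10^-12 · 7.238×10^-3) = 1.98×10^11 V/(m·s).

1.98×10^11 V/(m·s)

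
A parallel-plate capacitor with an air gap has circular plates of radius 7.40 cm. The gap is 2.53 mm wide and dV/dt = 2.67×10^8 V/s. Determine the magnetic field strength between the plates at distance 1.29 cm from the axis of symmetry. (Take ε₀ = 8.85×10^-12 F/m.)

7.57×10^-9 T

With E = V/d, dE/dt = 1.055×10^11 V/(m·s) and πR² = 0.01720 m², giving I_d = ε₀ πR² dE/dt = 0.01606 A.
An Ampèrian loop of radius r encloses a fraction (r/R)² of I_d. Then B·2πr = μ₀ I_d (r/R)², giving B = μ₀ I_d r/(2πR²) = 7.57×10^-9 T.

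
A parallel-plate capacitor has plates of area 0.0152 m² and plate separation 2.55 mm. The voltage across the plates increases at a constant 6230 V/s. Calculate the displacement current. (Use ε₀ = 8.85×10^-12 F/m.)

3.29×10^-7 A

C = ε₀A/d = (8.85×10^-12)(0.0152)/(2.55×10^-3) = 5.275×10^-11 F.
I_d = C dV/dt = (5.275×10^-11)(6230) = 3.29×10^-7 A.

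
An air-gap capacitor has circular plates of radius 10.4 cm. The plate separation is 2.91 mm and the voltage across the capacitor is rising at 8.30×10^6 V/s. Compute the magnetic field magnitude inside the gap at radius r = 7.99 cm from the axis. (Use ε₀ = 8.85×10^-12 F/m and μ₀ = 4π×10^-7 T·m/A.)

1.27×10^-9 T

With E = V/d, dE/dt = 2.852×10^9 V/(m·s) and πR² = 0.03398 m², giving I_d = ε₀ πR² dE/dt = 8.577×10^-4 A.
For r < R the Ampère–Maxwell law gives B(2πr) = μ₀ I_d (r²/R²), so B = μ₀ I_d r/(2πR²) = (4π×10^-7)(8.577×10^-4)(0.0799)/(2π·0.104²) = 1.27×10^-9 T.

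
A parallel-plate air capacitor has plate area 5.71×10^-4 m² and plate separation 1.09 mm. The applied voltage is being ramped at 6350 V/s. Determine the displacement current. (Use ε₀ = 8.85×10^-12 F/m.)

The field between the plates is E = V/d, so dE/dt = (6350)/(1.09×10^-3 m) = 5.826×10^6 V/(m·s).
I_d = ε₀ A (dE/dt) = (8.85×10^-12)(5.71×10^-4)(5.826×10^6) = 2.94×10^-8 A.

2.94×10^-8 A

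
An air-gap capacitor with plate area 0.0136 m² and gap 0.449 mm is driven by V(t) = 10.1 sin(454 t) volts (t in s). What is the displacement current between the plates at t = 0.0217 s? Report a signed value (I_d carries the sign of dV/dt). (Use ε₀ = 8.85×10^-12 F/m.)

-1.12×10^-6 A

C = ε₀A/d = (8.85×10^-12)(0.0136)/(4.49×10^-4) = 2.681×10^-10 F. dV/dt = V₀ω·cos(ωt); at ωt = 9.8518 rad this factor is -0.9102.
I_d = C dV/dt = (2.681×10^-10)(10.1)(454)(-0.9102) = -1.12×10^-6 A.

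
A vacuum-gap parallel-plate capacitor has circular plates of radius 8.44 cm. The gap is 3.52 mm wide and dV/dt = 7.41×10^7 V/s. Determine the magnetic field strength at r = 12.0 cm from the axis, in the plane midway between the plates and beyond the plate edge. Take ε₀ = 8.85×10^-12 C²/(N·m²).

dE/dt = (dV/dt)/d = 2.105×10^10 V/(m·s); I_d = ε₀(πR²)(dE/dt) = (8.85×10^-12)(0.02238)(2.105×10^10) = 4.169×10^-3 A.
Outside the plates the loop encloses all of I_d, so B·2πr = μ₀ I_d and B = 6.95×10^-9 T.

6.95×10^-9 T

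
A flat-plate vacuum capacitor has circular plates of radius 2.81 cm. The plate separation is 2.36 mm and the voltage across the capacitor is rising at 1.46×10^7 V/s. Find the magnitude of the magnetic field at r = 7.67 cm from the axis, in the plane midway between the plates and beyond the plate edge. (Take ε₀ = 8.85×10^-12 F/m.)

3.54×10^-10 T

With E = V/d, dE/dt = 6.186×10^9 V/(m·s) and πR² = 2.481×10^-3 m², giving I_d = ε₀ πR² dE/dt = 1.358×10^-4 A.
With r > R the enclosed displacement current is the full I_d; B = μ₀ I_d / (2πr) = 3.54×10^-10 T.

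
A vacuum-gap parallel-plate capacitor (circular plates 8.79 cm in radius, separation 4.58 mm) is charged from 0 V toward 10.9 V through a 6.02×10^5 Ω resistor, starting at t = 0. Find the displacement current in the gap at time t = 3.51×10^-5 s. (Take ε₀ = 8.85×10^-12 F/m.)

With C = ε₀A/d = (8.85×10^-12)(0.02427)/(4.58×10^-3) = 4.690×10^-11 F, the time constant is τ = RC = 2.823×10^-5 s, so t/τ = 1.243 and e^(−t/τ) = 0.2885.
I_d = I_cond = (V₀/R) e^(−t/τ) = (1.811×10^-5)(0.2885) = 5.22×10^-6 A.

5.22×10^-6 A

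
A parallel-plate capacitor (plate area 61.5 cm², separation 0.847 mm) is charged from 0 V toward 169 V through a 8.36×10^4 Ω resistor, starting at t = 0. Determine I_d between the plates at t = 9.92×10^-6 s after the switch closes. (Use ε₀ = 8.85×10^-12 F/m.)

3.19×10^-4 A

With C = ε₀A/d = (8.85×10^-12)(6.15×10^-3)/(8.47×10^-4) = 6.426×10^-11 F, the time constant is τ = RC = 5.372×10^-6 s, so t/τ = 1.847 and e^(−t/τ) = 0.1577.
I_d = I_cond = (V₀/R) e^(−t/τ) = (2.022×10^-3)(0.1577) = 3.19×10^-4 A.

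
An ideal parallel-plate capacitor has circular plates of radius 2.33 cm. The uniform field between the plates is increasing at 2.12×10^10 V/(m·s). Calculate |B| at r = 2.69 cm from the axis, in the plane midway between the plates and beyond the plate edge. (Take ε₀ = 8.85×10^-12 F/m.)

Through the whole plate area (πR² = 1.706×10^-3 m²), I_d = ε₀ πR² dE/dt = 3.201×10^-4 A.
With r > R the enclosed displacement current is the full I_d; B = μ₀ I_d / (2πr) = 2.38×10^-9 T.

2.38×10^-9 T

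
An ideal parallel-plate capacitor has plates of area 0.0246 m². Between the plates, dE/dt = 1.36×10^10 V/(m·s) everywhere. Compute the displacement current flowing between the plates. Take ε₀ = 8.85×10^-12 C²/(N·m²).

I_d = ε₀ A (dE/dt) = (8.85×10^-12)(0.0246 m²)(1.36×10^10) = 2.96×10^-3 A.

2.96×10^-3 A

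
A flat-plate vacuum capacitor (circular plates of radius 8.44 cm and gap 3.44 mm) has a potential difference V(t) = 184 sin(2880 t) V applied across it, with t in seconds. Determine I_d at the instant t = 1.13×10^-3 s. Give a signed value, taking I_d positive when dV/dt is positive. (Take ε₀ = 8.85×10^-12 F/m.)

dE/dt = (V₀ω/d)·cos(ωt) with ωt = 3.2544 rad: (184)(2880)(-0.9936)/(3.44×10^-3) = -1.531×10^8 V/(m·s).
I_d = ε₀ A dE/dt = (8.85×10^-12)(0.02238)(-1.531×10^8) = -3.03×10^-5 A.

-3.03×10^-5 A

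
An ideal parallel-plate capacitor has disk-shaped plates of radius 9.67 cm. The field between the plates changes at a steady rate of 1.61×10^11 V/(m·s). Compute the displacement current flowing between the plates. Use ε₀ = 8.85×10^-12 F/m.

0.0419 A

The displacement current is ε₀ times dΦ_E/dt = ε₀ A dE/dt = (8.85×10^-12)(0.02938)(1.61×10^11) = 0.0419 A.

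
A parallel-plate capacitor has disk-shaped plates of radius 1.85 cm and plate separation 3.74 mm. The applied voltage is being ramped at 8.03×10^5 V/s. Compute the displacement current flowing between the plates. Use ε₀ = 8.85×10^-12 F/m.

2.04×10^-6 A

The field between the plates is E = V/d, so dE/dt = (8.03×10^5)/(3.74×10^-3 m) = 2.147×10^8 V/(m·s).
I_d = ε₀ A (dE/dt) = (8.85×10^-12)(1.075×10^-3)(2.147×10^8) = 2.04×10^-6 A.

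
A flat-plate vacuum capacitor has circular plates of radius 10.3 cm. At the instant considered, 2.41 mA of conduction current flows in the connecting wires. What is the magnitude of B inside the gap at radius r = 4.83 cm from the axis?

2.19×10^-9 T

Between the plates the displacement current equals the wire current: I_d = 2.41 mA = 2.41×10^-3 A.
An Ampèrian loop of radius r encloses a fraction (r/R)² of I_d. Then B·2πr = μ₀ I_d (r/R)², giving B = μ₀ I_d r/(2πR²) = 2.19×10^-9 T.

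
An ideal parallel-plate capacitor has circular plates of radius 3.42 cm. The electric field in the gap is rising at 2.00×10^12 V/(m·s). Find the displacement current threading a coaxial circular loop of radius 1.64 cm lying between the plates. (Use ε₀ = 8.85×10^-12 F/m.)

I_d = ε₀ dΦ_E/dt = ε₀ πR² (dE/dt) = (8.85×10^-12)(3.675×10^-3)(2.00×10^12) = 0.06505 A through the full plate area.
The field is uniform, so I_d,enc = I_d (r/R)² = (0.06505)(1.64/3.42)² = 0.0150 A.

0.0150 A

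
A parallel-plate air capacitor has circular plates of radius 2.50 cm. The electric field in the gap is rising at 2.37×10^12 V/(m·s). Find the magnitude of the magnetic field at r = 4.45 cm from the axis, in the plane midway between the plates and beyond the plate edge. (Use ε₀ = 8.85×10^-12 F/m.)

1.85×10^-7 T

Total displacement current: I_d = ε₀(πR²)(dE/dt) = (8.85×10^-12)(1.963×10^-3)(2.37×10^12) = 0.04117 A.
Outside the plates the loop encloses all of I_d, so B·2πr = μ₀ I_d and B = 1.85×10^-7 T.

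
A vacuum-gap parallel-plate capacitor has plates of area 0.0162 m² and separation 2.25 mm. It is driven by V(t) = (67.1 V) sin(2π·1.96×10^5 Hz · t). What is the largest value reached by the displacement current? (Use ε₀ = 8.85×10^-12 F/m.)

The displacement current equals the conduction current C dV/dt, which peaks at C V₀ ω.
With C = ε₀A/d = (8.85×10^-12)(0.0162)/(2.25×10^-3) = 6.372×10^-11 F and ω = 2πf = 1.232×10^6 rad/s, I_d,max = (6.372×10^-11)(67.1)(1.232×10^6) = 5.27×10^-3 A.

5.27×10^-3 A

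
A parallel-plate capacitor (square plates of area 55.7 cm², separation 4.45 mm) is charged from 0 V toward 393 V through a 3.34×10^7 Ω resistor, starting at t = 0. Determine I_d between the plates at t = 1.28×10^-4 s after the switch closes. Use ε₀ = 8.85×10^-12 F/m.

8.33×10^-6 A

C = ε₀A/d = (8.85×10^-12)(5.57×10^-3)/(4.45×10^-3) = 1.108×10^-11 F, so τ = RC = 3.701×10^-4 s.
The conduction current is I(t) = (V₀/R) e^(−t/τ), and the displacement current between the plates equals it.
t/τ = 0.3459; I_d = (393/3.34×10^7) · e^(−0.3459) = (1.177×10^-5)(0.7076) = 8.33×10^-6 A.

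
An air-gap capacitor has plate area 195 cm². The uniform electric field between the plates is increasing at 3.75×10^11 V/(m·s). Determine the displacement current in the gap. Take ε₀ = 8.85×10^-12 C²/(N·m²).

0.0647 A

I_d = ε₀ A (dE/dt) = (8.85×10^-12)(0.0195 m²)(3.75×10^11) = 0.0647 A.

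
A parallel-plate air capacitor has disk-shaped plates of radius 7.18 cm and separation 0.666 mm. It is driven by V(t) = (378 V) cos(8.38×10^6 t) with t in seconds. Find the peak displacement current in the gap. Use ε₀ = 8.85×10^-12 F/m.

The displacement current equals the conduction current C dV/dt, which peaks at C V₀ ω.
With C = ε₀A/d = (8.85×10^-12)(0.01620)/(6.66×10^-4) = 2.153×10^-10 F and ω = 8.38×10^6 rad/s, I_d,max = (2.153×10^-10)(378)(8.38×10^6) = 0.682 A.

0.682 A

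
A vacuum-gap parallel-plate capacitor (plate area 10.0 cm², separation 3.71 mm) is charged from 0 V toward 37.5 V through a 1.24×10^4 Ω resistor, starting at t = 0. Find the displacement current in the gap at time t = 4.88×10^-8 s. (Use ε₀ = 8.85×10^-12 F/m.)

C = ε₀A/d = (8.85×10^-12)(1.00×10^-3)/(3.71×10^-3) = 2.385×10^-12 F, so τ = RC = 2.957×10^-8 s.
The conduction current is I(t) = (V₀/R) e^(−t/τ), and the displacement current between the plates equals it.
t/τ = 1.650; I_d = (37.5/1.24×10^4) · e^(−1.650) = (3.024×10^-3)(0.1920) = 5.81×10^-4 A.

5.81×10^-4 A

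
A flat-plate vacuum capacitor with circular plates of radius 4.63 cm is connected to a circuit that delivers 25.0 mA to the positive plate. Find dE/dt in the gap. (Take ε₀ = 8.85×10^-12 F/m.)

By continuity, I_d in the gap equals the 25.0 mA flowing in the wire.
Since I_d = ε₀ A dE/dt, dE/dt = I_d/(ε₀A) = (0.0250)/((8.85×10^-12)(6.735×10^-3)) = 4.19×10^11 V/(m·s).

4.19×10^11 V/(m·s)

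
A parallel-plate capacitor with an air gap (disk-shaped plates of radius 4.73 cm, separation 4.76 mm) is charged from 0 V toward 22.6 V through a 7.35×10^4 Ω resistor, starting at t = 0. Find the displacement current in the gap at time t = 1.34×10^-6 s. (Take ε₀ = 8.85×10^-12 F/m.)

7.62×10^-5 A

With C = ε₀A/d = (8.85×10^-12)(7.029×10^-3)/(4.76×10^-3) = 1.307×10^-11 F, the time constant is τ = RC = 9.606×10^-7 s, so t/τ = 1.395 and e^(−t/τ) = 0.2478.
I_d = I_cond = (V₀/R) e^(−t/τ) = (3.075×10^-4)(0.2478) = 7.62×10^-5 A.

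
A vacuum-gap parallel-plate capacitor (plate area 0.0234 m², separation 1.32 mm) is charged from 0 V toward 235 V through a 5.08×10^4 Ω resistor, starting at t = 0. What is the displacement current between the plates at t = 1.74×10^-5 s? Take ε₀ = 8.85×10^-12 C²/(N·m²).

With C = ε₀A/d = (8.85×10^-12)(0.0234)/(1.32×10^-3) = 1.569×10^-10 F, the time constant is τ = RC = 7.971×10^-6 s, so t/τ = 2.183 and e^(−t/τ) = 0.1127.
I_d = I_cond = (V₀/R) e^(−t/τ) = (4.626×10^-3)(0.1127) = 5.21×10^-4 A.

5.21×10^-4 A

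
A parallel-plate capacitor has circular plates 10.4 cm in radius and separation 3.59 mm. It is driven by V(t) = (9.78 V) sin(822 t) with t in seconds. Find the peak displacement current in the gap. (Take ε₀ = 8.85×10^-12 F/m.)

6.73×10^-7 A

The displacement current equals the conduction current C dV/dt, which peaks at C V₀ ω.
With C = ε₀A/d = (8.85×10^-12)(0.03398)/(3.59×10^-3) = 8.377×10^-11 F and ω = 822 rad/s, I_d,max = (8.377×10^-11)(9.78)(822) = 6.73×10^-7 A.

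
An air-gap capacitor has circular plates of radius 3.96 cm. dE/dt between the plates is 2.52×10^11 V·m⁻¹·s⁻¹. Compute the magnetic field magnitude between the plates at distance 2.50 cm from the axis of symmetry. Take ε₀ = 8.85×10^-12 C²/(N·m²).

Through the whole plate area (πR² = 4.927×10^-3 m²), I_d = ε₀ πR² dE/dt = 0.01099 A.
An Ampèrian loop of radius r encloses a fraction (r/R)² of I_d. Then B·2πr = μ₀ I_d (r/R)², giving B = μ₀ I_d r/(2πR²) = 3.50×10^-8 T.

3.50×10^-8 T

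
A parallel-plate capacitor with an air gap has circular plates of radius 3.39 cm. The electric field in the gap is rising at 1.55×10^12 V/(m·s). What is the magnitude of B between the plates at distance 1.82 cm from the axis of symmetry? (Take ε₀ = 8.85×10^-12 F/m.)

Total displacement current: I_d = ε₀(πR²)(dE/dt) = (8.85×10^-12)(3.610×10^-3)(1.55×10^12) = 0.04952 A.
∮B·dl = μ₀ I_d,enc with I_d,enc = I_d r²/R² = 0.01427 A; so B = μ₀ I_d,enc/(2πr) = 1.57×10^-7 T.

1.57×10^-7 T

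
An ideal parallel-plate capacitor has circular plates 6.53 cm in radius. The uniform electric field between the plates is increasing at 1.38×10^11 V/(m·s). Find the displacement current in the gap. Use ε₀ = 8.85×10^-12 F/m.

The displacement current is ε₀ times dΦ_E/dt = ε₀ A dE/dt = (8.85×10^-12)(0.01340)(1.38×10^11) = 0.0164 A.

0.0164 A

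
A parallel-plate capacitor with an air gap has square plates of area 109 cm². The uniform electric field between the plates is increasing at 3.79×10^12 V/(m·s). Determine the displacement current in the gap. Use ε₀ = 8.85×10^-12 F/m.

0.366 A

I_d = ε₀ A (dE/dt) = (8.85×10^-12)(0.0109 m²)(3.79×10^12) = 0.366 A.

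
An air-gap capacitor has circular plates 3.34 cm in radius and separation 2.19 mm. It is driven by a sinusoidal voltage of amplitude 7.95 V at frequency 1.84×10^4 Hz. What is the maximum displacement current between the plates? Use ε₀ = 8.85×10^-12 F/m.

1.30×10^-5 A

C = ε₀A/d = (8.85×10^-12)(3.505×10^-3)/(2.19×10^-3) = 1.416×10^-11 F; ω = 2πf = 1.156×10^5 rad/s.
I_d = C dV/dt, so |I_d|_max = C V₀ ω = (1.416×10^-11)(7.95)(1.156×10^5) = 1.30×10^-5 A.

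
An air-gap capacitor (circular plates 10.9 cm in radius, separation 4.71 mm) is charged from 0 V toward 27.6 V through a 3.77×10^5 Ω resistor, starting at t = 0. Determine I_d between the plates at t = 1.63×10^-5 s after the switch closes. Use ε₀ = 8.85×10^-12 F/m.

With C = ε₀A/d = (8.85×10^-12)(0.03733)/(4.71×10^-3) = 7.014×10^-11 F, the time constant is τ = RC = 2.644×10^-5 s, so t/τ = 0.6165 and e^(−t/τ) = 0.5398.
I_d = I_cond = (V₀/R) e^(−t/τ) = (7.321×10^-5)(0.5398) = 3.95×10^-5 A.

3.95×10^-5 A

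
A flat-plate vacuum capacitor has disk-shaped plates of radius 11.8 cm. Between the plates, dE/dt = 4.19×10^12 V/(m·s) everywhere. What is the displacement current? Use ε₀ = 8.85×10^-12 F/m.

1.62 A

With a uniform field, Φ_E = EA, so I_d = ε₀ A dE/dt = 1.62 A.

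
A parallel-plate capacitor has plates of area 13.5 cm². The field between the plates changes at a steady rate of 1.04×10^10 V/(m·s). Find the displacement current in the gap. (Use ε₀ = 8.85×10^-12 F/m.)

1.24×10^-4 A

I_d = ε₀ A (dE/dt) = (8.85×10^-12)(1.35×10^-3 m²)(1.04×10^10) = 1.24×10^-4 A.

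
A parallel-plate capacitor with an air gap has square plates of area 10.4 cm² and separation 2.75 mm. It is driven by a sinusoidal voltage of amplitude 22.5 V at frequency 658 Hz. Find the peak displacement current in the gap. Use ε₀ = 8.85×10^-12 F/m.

(dE/dt)_max = V₀ω/d = 3.382×10^7 V/(m·s); ω = 2πf = 4134 rad/s.
I_d,max = ε₀ A (dE/dt)_max = (8.85×10^-12)(1.04×10^-3)(3.382×10^7) = 3.11×10^-7 A.

3.11×10^-7 A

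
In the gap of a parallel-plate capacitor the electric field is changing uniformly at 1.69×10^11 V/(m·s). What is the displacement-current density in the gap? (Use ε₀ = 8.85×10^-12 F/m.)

1.50 A/m²

J_d = ε₀ ∂E/∂t, so J_d = 1.50 A/m².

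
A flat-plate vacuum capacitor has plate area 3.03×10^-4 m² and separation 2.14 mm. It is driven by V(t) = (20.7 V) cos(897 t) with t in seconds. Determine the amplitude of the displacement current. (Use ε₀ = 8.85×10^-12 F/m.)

The displacement current equals the conduction current C dV/dt, which peaks at C V₀ ω.
With C = ε₀A/d = (8.85×10^-12)(3.03×10^-4)/(2.14×10^-3) = 1.253×10^-12 F and ω = 897 rad/s, I_d,max = (1.253×10^-12)(20.7)(897) = 2.33×10^-8 A.

2.33×10^-8 A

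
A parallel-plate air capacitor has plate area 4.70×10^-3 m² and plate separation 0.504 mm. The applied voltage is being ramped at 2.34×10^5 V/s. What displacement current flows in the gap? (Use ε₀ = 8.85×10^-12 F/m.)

C = ε₀A/d = (8.85×10^-12)(4.70×10^-3)/(5.04×10^-4) = 8.253×10^-11 F.
I_d = C dV/dt = (8.253×10^-11)(2.34×10^5) = 1.93×10^-5 A.

1.93×10^-5 A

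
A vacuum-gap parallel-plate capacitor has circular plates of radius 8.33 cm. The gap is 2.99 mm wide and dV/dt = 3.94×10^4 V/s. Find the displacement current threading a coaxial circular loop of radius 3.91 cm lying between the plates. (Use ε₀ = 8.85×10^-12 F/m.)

5.60×10^-7 A

With E = V/d, dE/dt = 1.318×10^7 V/(m·s) and πR² = 0.02180 m², giving I_d = ε₀ πR² dE/dt = 2.543×10^-6 A.
Through an area πr² the displacement current is I_d·(πr²/πR²) = I_d (r/R)² = 5.60×10^-7 A.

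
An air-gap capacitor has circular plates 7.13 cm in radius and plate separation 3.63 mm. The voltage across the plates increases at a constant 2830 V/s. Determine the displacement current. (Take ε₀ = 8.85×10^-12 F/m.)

The displacement current equals the charging current C dV/dt. With C = ε₀A/d = (8.85×10^-12)(0.01597)/(3.63×10^-3) = 3.894×10^-11 F, I_d = (3.894×10^-11)(2830) = 1.10×10^-7 A.

1.10×10^-7 A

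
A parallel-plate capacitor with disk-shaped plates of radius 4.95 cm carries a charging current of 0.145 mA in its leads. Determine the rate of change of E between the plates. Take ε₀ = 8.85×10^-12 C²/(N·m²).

2.13×10^9 V/(m·s)

By continuity, I_d in the gap equals the 0.145 mA flowing in the wire.
Since I_d = ε₀ A dE/dt, dE/dt = I_d/(ε₀A) = (1.45×10^-4)/((8.85×10^-12)(7.698×10^-3)) = 2.13×10^9 V/(m·s).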